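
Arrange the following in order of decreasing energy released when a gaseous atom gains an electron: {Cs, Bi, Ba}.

Cs is in period 6, group 1; Ba is in period 6, group 2; Bi is in period 6, group 15.
Adding an electron releases more energy for atoms nearer the top right (short of the noble gases).
All lie in period 6; the across-period trend (electron affinity increases left to right) applies, with the exception below.
Note the exception: Cs has a higher electron affinity than Ba, contrary to the simple trend — adding an electron to Ba (ns²) has to open a new, higher-energy np subshell, which is unfavourable.
For reference (kJ/mol): Cs 46, Ba 14, Bi 91.
So from highest to lowest: Bi > Cs > Ba.

Bi > Cs > Ba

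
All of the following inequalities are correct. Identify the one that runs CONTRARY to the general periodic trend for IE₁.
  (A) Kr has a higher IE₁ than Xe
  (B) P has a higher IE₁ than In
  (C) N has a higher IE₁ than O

The general trend: IE₁ increases across a period and decreases down a group.
(A) Kr (period 4, group 18) vs Xe (period 5, group 18): the stated order agrees with the simple trend.
(B) P (period 3, group 15) vs In (period 5, group 13): the stated order agrees with the simple trend.
(C) N (period 2, group 15) vs O (period 2, group 16): the stated order contradicts the simple trend.
The exception is (C): pairing an electron in O's 2p⁴ costs repulsion energy, so O ionizes more easily than half-filled N (2p³).

(C)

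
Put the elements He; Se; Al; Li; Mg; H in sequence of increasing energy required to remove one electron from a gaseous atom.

H is in period 1, group 1; He is in period 1, group 18; Li is in period 2, group 1; Mg is in period 3, group 2; Al is in period 3, group 13; Se is in period 4, group 16.
Across a period the outer electron is held more tightly (higher IE₁); down a group it sits in a higher shell, more shielded, and comes off more easily.
Neither a single period nor a single group — weigh both effects.
Al > Li: the two effects oppose for this pair; the across-period effect wins (578 vs 520 kJ/mol).
Mg > Al: this pair runs against the simple trend — see the exception note.
Se > Mg: period and group pull opposite ways; the across-period shift dominates (941 vs 738 kJ/mol).
H > Se: period and group pull opposite ways; the down-group shift dominates (1312 vs 941 kJ/mol).
He > H: He lies to the right of H in period 1, so the across-period effect alone puts He higher.
Note the exception: Mg has a higher first ionization energy than Al, contrary to the simple trend — Al's single 3p electron is easier to remove than one from Mg's filled 3s².
Approximate values (kJ/mol): H 1312, He 2372, Li 520, Mg 738, Al 578, Se 941.
So from lowest to highest: Li < Al < Mg < Se < H < He.

Li, Al, Mg, Se, H, He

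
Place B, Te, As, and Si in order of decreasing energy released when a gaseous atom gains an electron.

Te > Si > As > B

B is in period 2, group 13; Si is in period 3, group 14; As is in period 4, group 15; Te is in period 5, group 16.
EA tends to increase across a period and decrease down a group, though the pattern is less regular than for IE or radius.
A diagonal step moves right (one effect) and down (the opposite effect) at once.
As > B: period and group pull opposite ways; the across-period shift dominates (78 vs 27 kJ/mol).
Si > As: period and group pull opposite ways; the down-group shift dominates (134 vs 78 kJ/mol).
Te > Si: the two effects oppose for this pair; the across-period effect wins (190 vs 134 kJ/mol).
Tabulated electron affinity (kJ/mol): B 27, Si 134, As 78, Te 190.
So from highest to lowest: Te > Si > As > B.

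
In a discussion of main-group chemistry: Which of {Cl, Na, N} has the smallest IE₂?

IE_2 is the cost of taking one more electron from the +1 cation: Cl⁺ still has 6 valence electrons; Na⁺ is the bare [Ne] core; N⁺ still has 4 valence electrons.
Breaking into a closed-shell core is much more expensive than removing a leftover valence electron — Na has the largest IE_2 here.
Valence configurations: Cl⁺ [Ne]3s²3p⁴, N⁺ [He]2s²2p².
Approximate IE_2 values (kJ/mol): Cl 2298, Na 4562, N 2856.
Overall IE_2 order: Cl < N < Na.

Cl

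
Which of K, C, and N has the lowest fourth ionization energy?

K

Consider each +3 ion: K³⁺ is already 2 electrons into the core; C³⁺ still has 1 valence electron; N³⁺ still has 2 valence electrons.
Usually core removal costs more than valence removal, but here the competition is close: a tightly held n=2 valence electron can cost more to remove than an n=3 core electron, so the actual values have to decide it.
Valence configurations: C³⁺ [He]2s¹, N³⁺ [He]2s².
Tabulated IE_4 (kJ/mol): K 5877, C 6223, N 7475.
Hence IE_4: K < C < N.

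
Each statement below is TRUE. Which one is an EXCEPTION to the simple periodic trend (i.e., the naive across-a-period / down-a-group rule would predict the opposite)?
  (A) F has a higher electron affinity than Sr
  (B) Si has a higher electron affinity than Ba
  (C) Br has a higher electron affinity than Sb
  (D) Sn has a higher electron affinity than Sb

The general trend: electron affinity increases across a period and decreases down a group.
(A) F (period 2, group 17) vs Sr (period 5, group 2): the stated order agrees with the simple trend.
(B) Si (period 3, group 14) vs Ba (period 6, group 2): the stated order agrees with the simple trend.
(C) Br (period 4, group 17) vs Sb (period 5, group 15): the stated order agrees with the simple trend.
(D) Sn (period 5, group 14) vs Sb (period 5, group 15): the stated order contradicts the simple trend.
The exception is (D): adding an electron to Sb's half-filled 5p³ is unfavourable, so Sn has the more exothermic EA.

(D)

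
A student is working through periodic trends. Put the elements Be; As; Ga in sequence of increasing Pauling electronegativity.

Be, Ga, As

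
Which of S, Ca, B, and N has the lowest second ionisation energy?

The second ionization energy removes an electron from the +1 ion. For each element: S⁺ still has 5 valence electrons; Ca⁺ still has 1 valence electron; B⁺ still has 2 valence electrons; N⁺ still has 4 valence electrons.
All are still removing valence electrons, so compare the +1 ions as you would atoms: IE_2 generally rises across a period (higher Z_eff) and falls down a group (larger shell), subject to the usual subshell exceptions.
Valence configurations: S⁺ [Ne]3s²3p³, Ca⁺ [Ar]4s¹, B⁺ [He]2s², N⁺ [He]2s²2p².
The numbers (kJ/mol): S 2252, Ca 1145, B 2427, N 2856.
Putting it together, IE_2: Ca < S < B < N.

Ca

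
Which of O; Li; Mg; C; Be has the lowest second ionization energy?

Mg

IE_2 is the cost of taking one more electron from the +1 cation: O⁺ still has 5 valence electrons; Li⁺ is the bare [He] core; Mg⁺ still has 1 valence electron; C⁺ still has 3 valence electrons; Be⁺ still has 1 valence electron.
Breaking into a closed-shell core is much more expensive than removing a leftover valence electron — Li has the largest IE_2 here.
Valence configurations: O⁺ [He]2s²2p³, Mg⁺ [Ne]3s¹, C⁺ [He]2s²2p¹, Be⁺ [He]2s¹.
Approximate IE_2 values (kJ/mol): O 3388, Li 7298, Mg 1451, C 2353, Be 1757.
Putting it together, IE_2: Mg < Be < C < O < Li.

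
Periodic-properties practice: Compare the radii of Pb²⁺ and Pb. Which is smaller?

Forming Pb²⁺ removes 2 electrons from Pb. Fewer electrons for the same nuclear charge means less shielding and a higher Z_eff on the remaining electrons.
A cation is smaller than its parent atom: Pb²⁺ < Pb.

Pb²⁺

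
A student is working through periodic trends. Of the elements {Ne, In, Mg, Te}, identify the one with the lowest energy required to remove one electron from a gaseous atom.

Ne is in period 2, group 18; Mg is in period 3, group 2; In is in period 5, group 13; Te is in period 5, group 16.
First ionization energy rises across a period (greater Z_eff holds electrons more tightly) and falls down a group (valence electrons are farther from the nucleus).
Neither a single period nor a single group — weigh both effects.
Mg > In: the two effects oppose for this pair; the down-group effect wins (738 vs 558 kJ/mol).
Te > Mg: the two effects oppose for this pair; the across-period effect wins (869 vs 738 kJ/mol).
Ne > Te: relative to Te, both the across-period and down-group shifts push Ne's first ionization energy up.
Approximate values (kJ/mol): Ne 2081, Mg 738, In 558, Te 869.
The lowest energy required to remove one electron from a gaseous atom among these belongs to In.

In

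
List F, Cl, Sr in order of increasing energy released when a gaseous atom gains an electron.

F is in period 2, group 17; Cl is in period 3, group 17; Sr is in period 5, group 2.
Atoms with high Z_eff and room in the valence shell (especially the halogens) have the most exothermic electron affinities.
These span different periods and groups, so the two trends combine.
F > Sr: both effects reinforce here, so F is clearly the higher of the two.
Cl > F: this pair runs against the simple trend — see the exception note.
Note the exception: Cl has a higher electron affinity than F, contrary to the simple trend — F's small 2p subshell makes the incoming electron feel strong e⁻–e⁻ repulsion, so Cl actually releases more energy on gaining an electron.
Tabulated electron affinity (kJ/mol): F 328, Cl 349, Sr 5.
So from lowest to highest: Sr < F < Cl.

Sr, F, Cl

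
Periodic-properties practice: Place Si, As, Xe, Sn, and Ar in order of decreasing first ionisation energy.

Ar, Xe, As, Si, Sn

Si is in period 3, group 14; Ar is in period 3, group 18; As is in period 4, group 15; Sn is in period 5, group 14; Xe is in period 5, group 18.
Removing the outermost electron gets harder across a period and easier down a group.
Here both period and group differ, so the two effects have to be weighed against each other.
Si > Sn: they share group 14; the group trend gives Si the larger value.
As > Si: the two effects oppose for this pair; the across-period effect wins (947 vs 786 kJ/mol).
Xe > As: the two effects oppose for this pair; the across-period effect wins (1170 vs 947 kJ/mol).
Ar > Xe: they share group 18; the group trend gives Ar the larger value.
Tabulated first ionization energy (kJ/mol): Si 786, Ar 1521, As 947, Sn 709, Xe 1170.
So from highest to lowest: Ar > Xe > As > Si > Sn.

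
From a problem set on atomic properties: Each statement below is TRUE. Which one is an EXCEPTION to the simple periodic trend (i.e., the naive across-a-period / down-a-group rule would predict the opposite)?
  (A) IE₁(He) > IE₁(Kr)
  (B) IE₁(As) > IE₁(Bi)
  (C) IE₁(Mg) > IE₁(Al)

(C)

The general trend: IE₁ increases across a period and decreases down a group.
(A) He (period 1, group 18) vs Kr (period 4, group 18): the stated order agrees with the simple trend.
(B) As (period 4, group 15) vs Bi (period 6, group 15): the stated order agrees with the simple trend.
(C) Mg (period 3, group 2) vs Al (period 3, group 13): the stated order contradicts the simple trend.
The exception is (C): Al's single 3p electron is easier to remove than one from Mg's filled 3s².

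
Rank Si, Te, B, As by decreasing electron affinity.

Te > Si > As > B

Adding an electron releases more energy for atoms nearer the top right (short of the noble gases).
These sit on a diagonal, where the across-period and down-group effects partly cancel.
As > B: the two effects oppose for this pair; the across-period effect wins (78 vs 27 kJ/mol).
Si > As: period and group pull opposite ways; the down-group shift dominates (134 vs 78 kJ/mol).
Te > Si: period and group pull opposite ways; the across-period shift dominates (190 vs 134 kJ/mol).
Approximate values (kJ/mol): B 27, Si 134, As 78, Te 190.
So from highest to lowest: Te > Si > As > B.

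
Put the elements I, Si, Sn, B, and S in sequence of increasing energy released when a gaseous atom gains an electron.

Adding an electron releases more energy for atoms nearer the top right (short of the noble gases).
Neither a single period nor a single group — weigh both effects.
Sn > B: the two effects oppose for this pair; the across-period effect wins (107 vs 27 kJ/mol).
Si > Sn: they share group 14; the group trend gives Si the larger value.
S > Si: S lies to the right of Si in period 3, so the across-period effect alone puts S higher.
I > S: period and group pull opposite ways; the across-period shift dominates (295 vs 200 kJ/mol).
Tabulated electron affinity (kJ/mol): B 27, Si 134, S 200, Sn 107, I 295.
So from lowest to highest: B < Sn < Si < S < I.

B < Sn < Si < S < I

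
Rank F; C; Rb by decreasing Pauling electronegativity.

C is in period 2, group 14; F is in period 2, group 17; Rb is in period 5, group 1.
Electronegativity increases across a period and decreases down a group, tracking effective nuclear charge and atomic size.
These span different periods and groups, so the two trends combine.
C > Rb: both effects reinforce here, so C is clearly the higher of the two.
F > C: F lies to the right of C in period 2, so the across-period effect alone puts F higher.
Tabulated electronegativity (Pauling): C 2.55, F 3.98, Rb 0.82.
So from highest to lowest: F > C > Rb.

F, C, Rb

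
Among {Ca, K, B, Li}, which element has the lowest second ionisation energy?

Ca

IE_2 is the cost of taking one more electron from the +1 cation: Ca⁺ still has 1 valence electron; K⁺ is the bare [Ar] core; B⁺ still has 2 valence electrons; Li⁺ is the bare [He] core.
Core electrons are held far more tightly than valence electrons, so K and Li top the IE_2 order.
Valence configurations: Ca⁺ [Ar]4s¹, B⁺ [He]2s².
The numbers (kJ/mol): Ca 1145, K 3052, B 2427, Li 7298.
So the second ionization energies run Ca < B < K < Li.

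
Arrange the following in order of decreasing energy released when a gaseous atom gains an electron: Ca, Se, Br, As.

Ca is in period 4, group 2; As is in period 4, group 15; Se is in period 4, group 16; Br is in period 4, group 17.
Atoms with high Z_eff and room in the valence shell (especially the halogens) have the most exothermic electron affinities.
All lie in period 4, so electron affinity increases left to right.
So from highest to lowest: Br > Se > As > Ca.

Br > Se > As > Ca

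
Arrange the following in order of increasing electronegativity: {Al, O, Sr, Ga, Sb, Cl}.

Sr, Al, Ga, Sb, Cl, O

O is in period 2, group 16; Al is in period 3, group 13; Cl is in period 3, group 17; Ga is in period 4, group 13; Sr is in period 5, group 2; Sb is in period 5, group 15.
Electronegativity increases across a period and decreases down a group, tracking effective nuclear charge and atomic size.
These span different periods and groups, so the two trends combine.
Al > Sr: both effects reinforce here, so Al is clearly the higher of the two.
Ga > Al: this pair runs against the simple trend — see the exception note.
Sb > Ga: period and group pull opposite ways; the across-period shift dominates (2.05 vs 1.81).
Cl > Sb: relative to Sb, both the across-period and down-group shifts push Cl's electronegativity up.
O > Cl: the two effects oppose for this pair; the down-group effect wins (3.44 vs 3.16).
Note the exception: Ga has a higher electronegativity than Al, contrary to the simple trend — poor shielding by filled d (and f) subshells raises the heavier element's effective nuclear charge more than the simple down-group trend predicts.
Approximate values (Pauling): O 3.44, Al 1.61, Cl 3.16, Ga 1.81, Sr 0.95, Sb 2.05.
So from lowest to highest: Sr < Al < Ga < Sb < Cl < O.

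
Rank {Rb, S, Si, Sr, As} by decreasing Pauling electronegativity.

Si is in period 3, group 14; S is in period 3, group 16; As is in period 4, group 15; Rb is in period 5, group 1; Sr is in period 5, group 2.
EN rises left→right (higher Z_eff, smaller atoms) and falls top→bottom (larger, more shielded atoms).
These span different periods and groups, so the two trends combine.
Sr > Rb: both are in period 5; the period trend gives Sr the larger value.
Si > Sr: both effects reinforce here, so Si is clearly the higher of the two.
As > Si: the two effects oppose for this pair; the across-period effect wins (2.18 vs 1.90).
S > As: both effects reinforce here, so S is clearly the higher of the two.
Approximate values (Pauling): Si 1.90, S 2.58, As 2.18, Rb 0.82, Sr 0.95.
So from highest to lowest: S > As > Si > Sr > Rb.

S, As, Si, Sr, Rb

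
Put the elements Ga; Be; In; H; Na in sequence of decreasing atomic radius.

Na, In, Ga, Be, H

H is in period 1, group 1; Be is in period 2, group 2; Na is in period 3, group 1; Ga is in period 4, group 13; In is in period 5, group 13.
Atomic radius shrinks across a period as nuclear charge pulls the same shell inward, and grows down a group as new shells are added.
These span different periods and groups, so the two trends combine.
Be > H: period and group pull opposite ways; the down-group shift dominates (102 vs 32 pm).
Ga > Be: the two effects oppose for this pair; the down-group effect wins (124 vs 102 pm).
In > Ga: they share group 13; the group trend gives In the larger value.
Na > In: period and group pull opposite ways; the across-period shift dominates (155 vs 142 pm).
For reference (pm): H 32, Be 102, Na 155, Ga 124, In 142.
So from largest to smallest: Na > In > Ga > Be > H.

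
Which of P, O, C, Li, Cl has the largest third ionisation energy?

Li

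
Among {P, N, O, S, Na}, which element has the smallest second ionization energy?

The second ionization energy removes an electron from the +1 ion. For each element: P⁺ still has 4 valence electrons; N⁺ still has 4 valence electrons; O⁺ still has 5 valence electrons; S⁺ still has 5 valence electrons; Na⁺ is the bare [Ne] core.
Core electrons are held far more tightly than valence electrons, so Na tops the IE_2 order.
Valence configurations: P⁺ [Ne]3s²3p², N⁺ [He]2s²2p², O⁺ [He]2s²2p³, S⁺ [Ne]3s²3p³.
Tabulated IE_2 (kJ/mol): P 1907, N 2856, O 3388, S 2252, Na 4562.
Overall IE_2 order: P < S < N < O < Na.

P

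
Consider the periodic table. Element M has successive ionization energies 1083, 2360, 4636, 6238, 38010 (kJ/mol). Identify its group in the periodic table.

Group 14

Look for the largest jump between consecutive ionization energies: IE5/IE4 ≈ 6.1, far larger than any earlier ratio.
That jump marks the point where a core electron is being removed. So the atom has 4 valence electrons.
A main-group element with 4 valence electrons is in group 14.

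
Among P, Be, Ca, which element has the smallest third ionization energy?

P

IE_3 is the cost of taking one more electron from the +2 cation: P²⁺ still has 3 valence electrons; Be²⁺ is the bare [He] core; Ca²⁺ is the bare [Ar] core.
Pulling an electron out of a noble-gas core costs far more than removing a remaining valence electron, so Ca and Be sit at the high end of IE_3.
Tabulated IE_3 (kJ/mol): P 2914, Be 14849, Ca 4912.
So the third ionization energies run P < Ca < Be.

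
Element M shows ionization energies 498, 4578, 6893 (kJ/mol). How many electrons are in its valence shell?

Look for the largest jump between consecutive ionization energies: IE2/IE1 ≈ 9.2, far larger than any earlier ratio.
That jump marks the point where a core electron is being removed. So the atom has 1 valence electron.

1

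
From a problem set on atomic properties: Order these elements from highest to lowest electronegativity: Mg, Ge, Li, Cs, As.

As, Ge, Mg, Li, Cs

Li is in period 2, group 1; Mg is in period 3, group 2; Ge is in period 4, group 14; As is in period 4, group 15; Cs is in period 6, group 1.
Smaller atoms with higher effective nuclear charge are more electronegative.
Neither a single period nor a single group — weigh both effects.
Li > Cs: Li sits above Cs in group 1, so the down-group effect alone puts Li higher.
Mg > Li: period and group pull opposite ways; the across-period shift dominates (1.31 vs 0.98).
Ge > Mg: the two effects oppose for this pair; the across-period effect wins (2.01 vs 1.31).
As > Ge: both are in period 4; the period trend gives As the larger value.
Tabulated electronegativity (Pauling): Li 0.98, Mg 1.31, Ge 2.01, As 2.18, Cs 0.79.
So from highest to lowest: As > Ge > Mg > Li > Cs.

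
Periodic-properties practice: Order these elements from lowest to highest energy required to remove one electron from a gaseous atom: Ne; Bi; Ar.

Ne is in period 2, group 18; Ar is in period 3, group 18; Bi is in period 6, group 15.
Across a period the outer electron is held more tightly (higher IE₁); down a group it sits in a higher shell, more shielded, and comes off more easily.
These span different periods and groups, so the two trends combine.
Ar > Bi: relative to Bi, both the across-period and down-group shifts push Ar's first ionization energy up.
Ne > Ar: they share group 18; the group trend gives Ne the larger value.
Approximate values (kJ/mol): Ne 2081, Ar 1521, Bi 703.
So from lowest to highest: Bi < Ar < Ne.

Bi < Ar < Ne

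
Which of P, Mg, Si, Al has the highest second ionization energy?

P

After 1 electron has been removed, what remains? P⁺ still has 4 valence electrons; Mg⁺ still has 1 valence electron; Si⁺ still has 3 valence electrons; Al⁺ still has 2 valence electrons.
All are still removing valence electrons, so compare the +1 ions as you would atoms: IE_2 generally rises across a period (higher Z_eff) and falls down a group (larger shell), subject to the usual subshell exceptions.
Valence configurations: P⁺ [Ne]3s²3p², Mg⁺ [Ne]3s¹, Si⁺ [Ne]3s²3p¹, Al⁺ [Ne]3s².
Si⁺ loses a lone 3p electron whereas Al⁺ must break into a filled 3s² pair, so IE_2(Al) > IE_2(Si) even though Si has the higher nuclear charge.
The numbers (kJ/mol): P 1907, Mg 1451, Si 1577, Al 1817.
Putting it together, IE_2: Mg < Si < Al < P.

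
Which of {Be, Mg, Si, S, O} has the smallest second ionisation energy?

Consider each +1 ion: Be⁺ still has 1 valence electron; Mg⁺ still has 1 valence electron; Si⁺ still has 3 valence electrons; S⁺ still has 5 valence electrons; O⁺ still has 5 valence electrons.
All are still removing valence electrons, so compare the +1 ions as you would atoms: IE_2 generally rises across a period (higher Z_eff) and falls down a group (larger shell), subject to the usual subshell exceptions.
Valence configurations: Be⁺ [He]2s¹, Mg⁺ [Ne]3s¹, Si⁺ [Ne]3s²3p¹, S⁺ [Ne]3s²3p³, O⁺ [He]2s²2p³.
Approximate IE_2 values (kJ/mol): Be 1757, Mg 1451, Si 1577, S 2252, O 3388.
Hence IE_2: Mg < Si < Be < S < O.

Mg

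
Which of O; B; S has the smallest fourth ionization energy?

IE_4 is the cost of taking one more electron from the +3 cation: O³⁺ still has 3 valence electrons; B³⁺ is the bare [He] core; S³⁺ still has 3 valence electrons.
Core electrons are held far more tightly than valence electrons, so B tops the IE_4 order.
Valence configurations: O³⁺ [He]2s²2p¹, S³⁺ [Ne]3s²3p¹.
Approximate IE_4 values (kJ/mol): O 7469, B 25026, S 4556.
So the fourth ionization energies run S < O < B.

S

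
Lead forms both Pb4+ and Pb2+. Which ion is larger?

Pb2+

Both ions have Z = 82 protons, but Pb4+ has lost more electrons, so its remaining electrons feel a larger effective nuclear charge per electron and are pulled in more tightly.
Higher positive charge → smaller ion, so Pb2+ > Pb4+.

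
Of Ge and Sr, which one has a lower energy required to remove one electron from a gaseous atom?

Sr

Removing the outermost electron gets harder across a period and easier down a group.
Neither a single period nor a single group — weigh both effects.
Ge > Sr: relative to Sr, both the across-period and down-group shifts push Ge's first ionization energy up.
Tabulated first ionization energy (kJ/mol): Ge 762, Sr 550.
So Sr has the lower energy required to remove one electron from a gaseous atom (Sr < Ge).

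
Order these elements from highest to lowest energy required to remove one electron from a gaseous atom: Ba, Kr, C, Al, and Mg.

Kr > C > Mg > Al > Ba

C is in period 2, group 14; Mg is in period 3, group 2; Al is in period 3, group 13; Kr is in period 4, group 18; Ba is in period 6, group 2.
IE₁ increases left→right with effective nuclear charge and decreases top→bottom as the valence shell moves farther out.
These span different periods and groups, so the two trends combine.
Al > Ba: relative to Ba, both the across-period and down-group shifts push Al's first ionization energy up.
Mg > Al: this pair runs against the simple trend — see the exception note.
C > Mg: both effects reinforce here, so C is clearly the higher of the two.
Kr > C: the two effects oppose for this pair; the across-period effect wins (1351 vs 1086 kJ/mol).
Note the exception: Mg has a higher first ionization energy than Al, contrary to the simple trend — Al's single 3p electron is easier to remove than one from Mg's filled 3s².
Tabulated first ionization energy (kJ/mol): C 1086, Mg 738, Al 578, Kr 1351, Ba 503.
So from highest to lowest: Kr > C > Mg > Al > Ba.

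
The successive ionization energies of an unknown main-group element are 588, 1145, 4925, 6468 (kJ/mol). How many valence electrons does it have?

2

Look for the largest jump between consecutive ionization energies: IE3/IE2 ≈ 4.3, far larger than any earlier ratio.
That jump marks the point where a core electron is being removed. So the atom has 2 valence electrons.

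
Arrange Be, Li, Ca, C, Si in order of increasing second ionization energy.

Ca < Si < Be < C < Li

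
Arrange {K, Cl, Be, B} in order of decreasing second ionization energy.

After 1 electron has been removed, what remains? K⁺ is the bare [Ar] core; Cl⁺ still has 6 valence electrons; Be⁺ still has 1 valence electron; B⁺ still has 2 valence electrons.
Pulling an electron out of a noble-gas core costs far more than removing a remaining valence electron, so K sits at the high end of IE_2.
Valence configurations: Cl⁺ [Ne]3s²3p⁴, Be⁺ [He]2s¹, B⁺ [He]2s².
Approximate IE_2 values (kJ/mol): K 3052, Cl 2298, Be 1757, B 2427.
Hence IE_2: Be < Cl < B < K.

K > B > Cl > Be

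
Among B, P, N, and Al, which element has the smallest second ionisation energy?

Al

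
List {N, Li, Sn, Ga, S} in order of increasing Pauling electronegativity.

Li is in period 2, group 1; N is in period 2, group 15; S is in period 3, group 16; Ga is in period 4, group 13; Sn is in period 5, group 14.
Smaller atoms with higher effective nuclear charge are more electronegative.
Here both period and group differ, so the two effects have to be weighed against each other.
Ga > Li: the two effects oppose for this pair; the across-period effect wins (1.81 vs 0.98).
Sn > Ga: period and group pull opposite ways; the across-period shift dominates (1.96 vs 1.81).
S > Sn: relative to Sn, both the across-period and down-group shifts push S's electronegativity up.
N > S: the two effects oppose for this pair; the down-group effect wins (3.04 vs 2.58).
For reference (Pauling): Li 0.98, N 3.04, S 2.58, Ga 1.81, Sn 1.96.
So from lowest to highest: Li < Ga < Sn < S < N.

Li < Ga < Sn < S < N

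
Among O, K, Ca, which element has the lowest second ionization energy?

Consider each +1 ion: O⁺ still has 5 valence electrons; K⁺ is the bare [Ar] core; Ca⁺ still has 1 valence electron.
Usually core removal costs more than valence removal, but here the competition is close: a tightly held n=2 valence electron can cost more to remove than an n=3 core electron, so the actual values have to decide it.
Valence configurations: O⁺ [He]2s²2p³, Ca⁺ [Ar]4s¹.
The numbers (kJ/mol): O 3388, K 3052, Ca 1145.
Overall IE_2 order: Ca < K < O.

Ca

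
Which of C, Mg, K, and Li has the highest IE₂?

Li

After 1 electron has been removed, what remains? C⁺ still has 3 valence electrons; Mg⁺ still has 1 valence electron; K⁺ is the bare [Ar] core; Li⁺ is the bare [He] core.
Breaking into a closed-shell core is much more expensive than removing a leftover valence electron — K and Li have the largest IE_2 here.
Valence configurations: C⁺ [He]2s²2p¹, Mg⁺ [Ne]3s¹.
The numbers (kJ/mol): C 2353, Mg 1451, K 3052, Li 7298.
Hence IE_2: Mg < C < K < Li.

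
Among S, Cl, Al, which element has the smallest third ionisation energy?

Consider each +2 ion: S²⁺ still has 4 valence electrons; Cl²⁺ still has 5 valence electrons; Al²⁺ still has 1 valence electron.
All are still removing valence electrons, so compare the +2 ions as you would atoms: IE_3 generally rises across a period (higher Z_eff) and falls down a group (larger shell), subject to the usual subshell exceptions.
Valence configurations: S²⁺ [Ne]3s²3p², Cl²⁺ [Ne]3s²3p³, Al²⁺ [Ne]3s¹.
Tabulated IE_3 (kJ/mol): S 3357, Cl 3822, Al 2745.
So the third ionization energies run Al < S < Cl.

Al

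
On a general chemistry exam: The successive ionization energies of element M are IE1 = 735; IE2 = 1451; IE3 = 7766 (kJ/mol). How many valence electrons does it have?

2

Look for the largest jump between consecutive ionization energies: IE3/IE2 ≈ 5.4, far larger than any earlier ratio.
That jump marks the point where a core electron is being removed. So the atom has 2 valence electrons.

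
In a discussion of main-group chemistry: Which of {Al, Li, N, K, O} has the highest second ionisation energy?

Li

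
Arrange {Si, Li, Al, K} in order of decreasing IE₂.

Li > K > Al > Si

IE_2 is the cost of taking one more electron from the +1 cation: Si⁺ still has 3 valence electrons; Li⁺ is the bare [He] core; Al⁺ still has 2 valence electrons; K⁺ is the bare [Ar] core.
Pulling an electron out of a noble-gas core costs far more than removing a remaining valence electron, so K and Li sit at the high end of IE_2.
Valence configurations: Si⁺ [Ne]3s²3p¹, Al⁺ [Ne]3s².
Si⁺ loses a lone 3p electron whereas Al⁺ must break into a filled 3s² pair, so IE_2(Al) > IE_2(Si) even though Si has the higher nuclear charge.
Tabulated IE_2 (kJ/mol): Si 1577, Li 7298, Al 1817, K 3052.
Hence IE_2: Si < Al < K < Li.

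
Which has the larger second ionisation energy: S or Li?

Li

Consider each +1 ion: S⁺ still has 5 valence electrons; Li⁺ is the bare [He] core.
Breaking into a closed-shell core is much more expensive than removing a leftover valence electron — Li has the largest IE_2 here.
The numbers (kJ/mol): S 2252, Li 7298.
Overall IE_2 order: S < Li.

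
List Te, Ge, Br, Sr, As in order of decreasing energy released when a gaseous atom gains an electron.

Ge is in period 4, group 14; As is in period 4, group 15; Br is in period 4, group 17; Sr is in period 5, group 2; Te is in period 5, group 16.
Electron affinity generally becomes more exothermic across a period toward the halogens and less exothermic down a group.
These span different periods and groups, so the two trends combine.
As > Sr: both effects reinforce here, so As is clearly the higher of the two.
Ge > As: this pair runs against the simple trend — see the exception note.
Te > Ge: period and group pull opposite ways; the across-period shift dominates (190 vs 119 kJ/mol).
Br > Te: relative to Te, both the across-period and down-group shifts push Br's electron affinity up.
Note the exception: Ge has a higher electron affinity than As, contrary to the simple trend — adding an electron to As's half-filled 4p³ is unfavourable, so Ge (4p²) has the more exothermic EA.
For reference (kJ/mol): Ge 119, As 78, Br 325, Sr 5, Te 190.
So from highest to lowest: Br > Te > Ge > As > Sr.

Br, Te, Ge, As, Sr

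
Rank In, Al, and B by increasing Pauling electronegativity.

B is in period 2, group 13; Al is in period 3, group 13; In is in period 5, group 13.
Smaller atoms with higher effective nuclear charge are more electronegative.
All are in group 13; the group trend (electronegativity increases up the group) applies, with the exception below.
Note the exception: In has a higher electronegativity than Al, contrary to the simple trend — poor shielding by filled d (and f) subshells raises the heavier element's effective nuclear charge more than the simple down-group trend predicts.
For reference (Pauling): B 2.04, Al 1.61, In 1.78.
So from lowest to highest: Al < In < B.

Al, In, B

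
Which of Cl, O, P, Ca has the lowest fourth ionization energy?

Consider each +3 ion: Cl³⁺ still has 4 valence electrons; O³⁺ still has 3 valence electrons; P³⁺ still has 2 valence electrons; Ca³⁺ is already 1 electron into the core.
Usually core removal costs more than valence removal, but here the competition is close: a tightly held n=2 valence electron can cost more to remove than an n=3 core electron, so the actual values have to decide it.
Valence configurations: Cl³⁺ [Ne]3s²3p², O³⁺ [He]2s²2p¹, P³⁺ [Ne]3s².
Tabulated IE_4 (kJ/mol): Cl 5159, O 7469, P 4964, Ca 6491.
Overall IE_4 order: P < Cl < Ca < O.

P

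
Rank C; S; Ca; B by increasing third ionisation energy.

IE_3 is the cost of taking one more electron from the +2 cation: C²⁺ still has 2 valence electrons; S²⁺ still has 4 valence electrons; Ca²⁺ is the bare [Ar] core; B²⁺ still has 1 valence electron.
Breaking into a closed-shell core is much more expensive than removing a leftover valence electron — Ca has the largest IE_3 here.
Valence configurations: C²⁺ [He]2s², S²⁺ [Ne]3s²3p², B²⁺ [He]2s¹.
The numbers (kJ/mol): C 4620, S 3357, Ca 4912, B 3660.
Overall IE_3 order: S < B < C < Ca.

S < B < C < Ca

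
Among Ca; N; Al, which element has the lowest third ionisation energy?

Al

The third ionization energy removes an electron from the +2 ion. For each element: Ca²⁺ is the bare [Ar] core; N²⁺ still has 3 valence electrons; Al²⁺ still has 1 valence electron.
Core electrons are held far more tightly than valence electrons, so Ca tops the IE_3 order.
Valence configurations: N²⁺ [He]2s²2p¹, Al²⁺ [Ne]3s¹.
Approximate IE_3 values (kJ/mol): Ca 4912, N 4578, Al 2745.
So the third ionization energies run Al < N < Ca.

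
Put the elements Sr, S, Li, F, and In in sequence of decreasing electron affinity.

Atoms with high Z_eff and room in the valence shell (especially the halogens) have the most exothermic electron affinities.
Neither a single period nor a single group — weigh both effects.
In > Sr: In lies to the right of Sr in period 5, so the across-period effect alone puts In higher.
Li > In: the two effects oppose for this pair; the down-group effect wins (60 vs 29 kJ/mol).
S > Li: the two effects oppose for this pair; the across-period effect wins (200 vs 60 kJ/mol).
F > S: relative to S, both the across-period and down-group shifts push F's electron affinity up.
Approximate values (kJ/mol): Li 60, F 328, S 200, Sr 5, In 29.
So from highest to lowest: F > S > Li > In > Sr.

F > S > Li > In > Sr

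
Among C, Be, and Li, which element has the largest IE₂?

Li

After 1 electron has been removed, what remains? C⁺ still has 3 valence electrons; Be⁺ still has 1 valence electron; Li⁺ is the bare [He] core.
Breaking into a closed-shell core is much more expensive than removing a leftover valence electron — Li has the largest IE_2 here.
Valence configurations: C⁺ [He]2s²2p¹, Be⁺ [He]2s¹.
Tabulated IE_2 (kJ/mol): C 2353, Be 1757, Li 7298.
So the second ionization energies run Be < C < Li.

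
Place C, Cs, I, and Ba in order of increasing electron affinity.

Ba < Cs < C < I

Electron affinity generally becomes more exothermic across a period toward the halogens and less exothermic down a group.
Neither a single period nor a single group — weigh both effects.
Cs > Ba: this pair runs against the simple trend — see the exception note.
C > Cs: relative to Cs, both the across-period and down-group shifts push C's electron affinity up.
I > C: the two effects oppose for this pair; the across-period effect wins (295 vs 122 kJ/mol).
Note the exception: Cs has a higher electron affinity than Ba, contrary to the simple trend — adding an electron to Ba (ns²) has to open a new, higher-energy np subshell, which is unfavourable.
For reference (kJ/mol): C 122, I 295, Cs 46, Ba 14.
So from lowest to highest: Ba < Cs < C < I.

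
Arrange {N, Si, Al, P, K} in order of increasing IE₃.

Al < P < Si < K < N

IE_3 is the cost of taking one more electron from the +2 cation: N²⁺ still has 3 valence electrons; Si²⁺ still has 2 valence electrons; Al²⁺ still has 1 valence electron; P²⁺ still has 3 valence electrons; K²⁺ is already 1 electron into the core.
Usually core removal costs more than valence removal, but here the competition is close: a tightly held n=2 valence electron can cost more to remove than an n=3 core electron, so the actual values have to decide it.
Valence configurations: N²⁺ [He]2s²2p¹, Si²⁺ [Ne]3s², Al²⁺ [Ne]3s¹, P²⁺ [Ne]3s²3p¹.
P²⁺ loses a lone 3p electron whereas Si²⁺ must break into a filled 3s² pair, so IE_3(Si) > IE_3(P) even though P has the higher nuclear charge.
The numbers (kJ/mol): N 4578, Si 3232, Al 2745, P 2914, K 4420.
Putting it together, IE_3: Al < P < Si < K < N.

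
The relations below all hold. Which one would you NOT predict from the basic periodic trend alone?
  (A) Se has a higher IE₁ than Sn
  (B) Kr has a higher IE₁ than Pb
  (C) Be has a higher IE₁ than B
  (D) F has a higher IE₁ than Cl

The general trend: IE₁ increases across a period and decreases down a group.
(A) Se (period 4, group 16) vs Sn (period 5, group 14): the stated order agrees with the simple trend.
(B) Kr (period 4, group 18) vs Pb (period 6, group 14): the stated order agrees with the simple trend.
(C) Be (period 2, group 2) vs B (period 2, group 13): the stated order contradicts the simple trend.
(D) F (period 2, group 17) vs Cl (period 3, group 17): the stated order agrees with the simple trend.
The exception is (C): removing B's lone 2p electron is easier than breaking Be's filled 2s².

(C)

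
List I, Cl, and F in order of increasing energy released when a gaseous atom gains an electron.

I, F, Cl

F is in period 2, group 17; Cl is in period 3, group 17; I is in period 5, group 17.
EA tends to increase across a period and decrease down a group, though the pattern is less regular than for IE or radius.
All are in group 17; the group trend (electron affinity increases up the group) applies, with the exception below.
Note the exception: Cl has a higher electron affinity than F, contrary to the simple trend — F's small 2p subshell makes the incoming electron feel strong e⁻–e⁻ repulsion, so Cl actually releases more energy on gaining an electron.
Tabulated electron affinity (kJ/mol): F 328, Cl 349, I 295.
So from lowest to highest: I < F < Cl.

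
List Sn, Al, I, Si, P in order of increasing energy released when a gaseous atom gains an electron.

Al < P < Sn < Si < I

Al is in period 3, group 13; Si is in period 3, group 14; P is in period 3, group 15; Sn is in period 5, group 14; I is in period 5, group 17.
Adding an electron releases more energy for atoms nearer the top right (short of the noble gases).
These span different periods and groups, so the two trends combine.
P > Al: P lies to the right of Al in period 3, so the across-period effect alone puts P higher.
Sn > P: this pair runs against the simple trend — see the exception note.
Si > Sn: Si sits above Sn in group 14, so the down-group effect alone puts Si higher.
I > Si: the two effects oppose for this pair; the across-period effect wins (295 vs 134 kJ/mol).
Note the exception: Sn has a higher electron affinity than P, contrary to the simple trend — adding an electron to P's half-filled np³ subshell costs electron-pairing energy.
Note the exception: Si has a higher electron affinity than P, contrary to the simple trend — adding an electron to P's half-filled 3p³ is unfavourable, so Si (3p²) has the more exothermic EA.
Tabulated electron affinity (kJ/mol): Al 42, Si 134, P 72, Sn 107, I 295.
So from lowest to highest: Al < P < Sn < Si < I.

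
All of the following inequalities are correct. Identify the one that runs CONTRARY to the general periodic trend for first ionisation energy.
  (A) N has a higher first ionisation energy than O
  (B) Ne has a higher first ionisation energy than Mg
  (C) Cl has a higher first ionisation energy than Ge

(A)

The general trend: first ionisation energy increases across a period and decreases down a group.
(A) N (period 2, group 15) vs O (period 2, group 16): the stated order contradicts the simple trend.
(B) Ne (period 2, group 18) vs Mg (period 3, group 2): the stated order agrees with the simple trend.
(C) Cl (period 3, group 17) vs Ge (period 4, group 14): the stated order agrees with the simple trend.
The exception is (A): pairing an electron in O's 2p⁴ costs repulsion energy, so O ionizes more easily than half-filled N (2p³).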